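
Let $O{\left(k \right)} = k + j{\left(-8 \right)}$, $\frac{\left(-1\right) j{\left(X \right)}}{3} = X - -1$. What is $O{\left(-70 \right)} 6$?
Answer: $-294$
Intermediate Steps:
$j{\left(X \right)} = -3 - 3 X$ ($j{\left(X \right)} = - 3 \left(X - -1\right) = - 3 \left(X + 1\right) = - 3 \left(1 + X\right) = -3 - 3 X$)
$O{\left(k \right)} = 21 + k$ ($O{\left(k \right)} = k - -21 = k + \left(-3 + 24\right) = k + 21 = 21 + k$)
$O{\left(-70 \right)} 6 = \left(21 - 70\right) 6 = \left(-49\right) 6 = -294$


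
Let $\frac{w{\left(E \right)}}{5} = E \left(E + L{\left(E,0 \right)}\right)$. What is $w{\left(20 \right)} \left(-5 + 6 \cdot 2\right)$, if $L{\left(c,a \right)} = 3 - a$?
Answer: $16100$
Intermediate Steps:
$w{\left(E \right)} = 5 E \left(3 + E\right)$ ($w{\left(E \right)} = 5 E \left(E + \left(3 - 0\right)\right) = 5 E \left(E + \left(3 + 0\right)\right) = 5 E \left(E + 3\right) = 5 E \left(3 + E\right)$)
$w{\left(20 \right)} \left(-5 + 6 \cdot 2\right) = 5 \cdot 20 \left(3 + 20\right) \left(-5 + 6 \cdot 2\right) = 5 \cdot 20 \cdot 23 \left(-5 + 12\right) = 2300 \cdot 7 = 16100$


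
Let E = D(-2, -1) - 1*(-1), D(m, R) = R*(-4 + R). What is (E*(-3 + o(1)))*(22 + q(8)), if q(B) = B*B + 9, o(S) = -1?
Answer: -2280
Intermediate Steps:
q(B) = 9 + B**2 (q(B) = B**2 + 9 = 9 + B**2)
E = 6 (E = -(-4 - 1) - 1*(-1) = -1*(-5) + 1 = 5 + 1 = 6)
(E*(-3 + o(1)))*(22 + q(8)) = (6*(-3 - 1))*(22 + (9 + 8**2)) = (6*(-4))*(22 + (9 + 64)) = -24*(22 + 73) = -24*95 = -2280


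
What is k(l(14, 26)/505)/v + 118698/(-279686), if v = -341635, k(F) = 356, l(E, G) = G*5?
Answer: -20325479723/47775263305 ≈ -0.42544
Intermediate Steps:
l(E, G) = 5*G
k(l(14, 26)/505)/v + 118698/(-279686) = 356/(-341635) + 118698/(-279686) = 356*(-1/341635) + 118698*(-1/279686) = -356/341635 - 59349/139843 = -20325479723/47775263305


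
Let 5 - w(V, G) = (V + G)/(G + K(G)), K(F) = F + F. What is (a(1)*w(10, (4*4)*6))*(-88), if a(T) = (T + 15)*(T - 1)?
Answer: 0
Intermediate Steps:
K(F) = 2*F
w(V, G) = 5 - (G + V)/(3*G) (w(V, G) = 5 - (V + G)/(G + 2*G) = 5 - (G + V)/(3*G))
a(T) = (-1 + T)*(15 + T) (a(T) = (15 + T)*(-1 + T) = (-1 + T)*(15 + T))
(a(1)*w(10, (4*4)*6))*(-88) = ((-15 + 1² + 14*1)*((-1*10 + 14*((4*4)*6))/(3*(((4*4)*6)))))*(-88) = ((-15 + 1 + 14)*((-10 + 14*(16*6))/(3*((16*6)))))*(-88) = (0*((⅓)*(-10 + 14*96)/96))*(-88) = (0*((⅓)*(1/96)*(-10 + 1344)))*(-88) = (0*((⅓)*(1/96)*1334))*(-88) = (0*(667/144))*(-88) = 0*(-88) = 0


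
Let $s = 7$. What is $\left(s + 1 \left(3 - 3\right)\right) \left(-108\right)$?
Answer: $-756$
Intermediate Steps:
$\left(s + 1 \left(3 - 3\right)\right) \left(-108\right) = \left(7 + 1 \left(3 - 3\right)\right) \left(-108\right) = \left(7 + 1 \cdot 0\right) \left(-108\right) = \left(7 + 0\right) \left(-108\right) = 7 \left(-108\right) = -756$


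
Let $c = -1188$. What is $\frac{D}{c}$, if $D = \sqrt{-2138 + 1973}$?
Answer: $- \frac{i \sqrt{165}}{1188} \approx - 0.010812 i$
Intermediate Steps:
$D = i \sqrt{165}$ ($D = \sqrt{-165} = i \sqrt{165} \approx 12.845 i$)
$\frac{D}{c} = \frac{i \sqrt{165}}{-1188} = i \sqrt{165} \left(- \frac{1}{1188}\right) = - \frac{i \sqrt{165}}{1188}$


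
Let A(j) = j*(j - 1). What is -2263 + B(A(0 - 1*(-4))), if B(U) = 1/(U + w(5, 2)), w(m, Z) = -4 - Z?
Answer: -13577/6 ≈ -2262.8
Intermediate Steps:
A(j) = j*(-1 + j)
B(U) = 1/(-6 + U) (B(U) = 1/(U + (-4 - 1*2)) = 1/(U + (-4 - 2)) = 1/(U - 6) = 1/(-6 + U))
-2263 + B(A(0 - 1*(-4))) = -2263 + 1/(-6 + (0 - 1*(-4))*(-1 + (0 - 1*(-4)))) = -2263 + 1/(-6 + (0 + 4)*(-1 + (0 + 4))) = -2263 + 1/(-6 + 4*(-1 + 4)) = -2263 + 1/(-6 + 4*3) = -2263 + 1/(-6 + 12) = -2263 + 1/6 = -13577/6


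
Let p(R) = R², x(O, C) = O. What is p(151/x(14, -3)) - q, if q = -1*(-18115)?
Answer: -3527739/196 ≈ -17999.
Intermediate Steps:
q = 18115
p(151/x(14, -3)) - q = (151/14)² - 1*18115 = (151*(1/14))² - 18115 = (151/14)² - 18115 = 22801/196 - 18115 = -3527739/196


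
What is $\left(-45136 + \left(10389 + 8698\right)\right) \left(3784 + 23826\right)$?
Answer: $-719212890$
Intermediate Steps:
$\left(-45136 + \left(10389 + 8698\right)\right) \left(3784 + 23826\right) = \left(-45136 + 19087\right) 27610 = \left(-26049\right) 27610 = -719212890$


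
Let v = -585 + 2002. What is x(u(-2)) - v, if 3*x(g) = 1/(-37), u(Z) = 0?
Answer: -157288/111 ≈ -1417.0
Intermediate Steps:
x(g) = -1/111 (x(g) = (⅓)/(-37) = (⅓)*(-1/37) = -1/111)
v = 1417
x(u(-2)) - v = -1/111 - 1*1417 = -1/111 - 1417 = -157288/111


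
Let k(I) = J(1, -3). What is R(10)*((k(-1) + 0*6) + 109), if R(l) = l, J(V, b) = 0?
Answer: 1090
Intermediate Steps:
k(I) = 0
R(10)*((k(-1) + 0*6) + 109) = 10*((0 + 0*6) + 109) = 10*((0 + 0) + 109) = 10*(0 + 109) = 10*109 = 1090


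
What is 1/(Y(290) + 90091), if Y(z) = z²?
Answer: 1/174191 ≈ 5.7408e-6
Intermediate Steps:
1/(Y(290) + 90091) = 1/(290² + 90091) = 1/(84100 + 90091) = 1/174191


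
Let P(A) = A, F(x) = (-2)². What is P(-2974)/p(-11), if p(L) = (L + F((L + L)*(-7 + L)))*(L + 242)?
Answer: 2974/1617 ≈ 1.8392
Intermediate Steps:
F(x) = 4
p(L) = (4 + L)*(242 + L) (p(L) = (L + 4)*(L + 242) = (4 + L)*(242 + L))
P(-2974)/p(-11) = -2974/(968 + (-11)² + 246*(-11)) = -2974/(968 + 121 - 2706) = -2974/(-1617) = -2974*(-1/1617) = 2974/1617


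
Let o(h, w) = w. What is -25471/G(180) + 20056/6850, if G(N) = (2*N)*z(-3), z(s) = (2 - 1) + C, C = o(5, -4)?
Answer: 19613683/739800 ≈ 26.512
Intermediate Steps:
C = -4
z(s) = -3 (z(s) = (2 - 1) - 4 = 1 - 4 = -3)
G(N) = -6*N (G(N) = (2*N)*(-3) = -6*N)
-25471/G(180) + 20056/6850 = -25471/((-6*180)) + 20056/6850 = -25471/(-1080) + 20056*(1/6850) = -25471*(-1/1080) + 10028/3425 = 25471/1080 + 10028/3425 = 19613683/739800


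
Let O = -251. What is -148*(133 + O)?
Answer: 17464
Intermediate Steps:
-148*(133 + O) = -148*(133 - 251) = -148*(-118) = 17464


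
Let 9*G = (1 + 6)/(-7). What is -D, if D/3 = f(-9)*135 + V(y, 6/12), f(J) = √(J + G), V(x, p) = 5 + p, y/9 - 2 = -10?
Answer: -33/2 - 135*I*√82 ≈ -16.5 - 1222.5*I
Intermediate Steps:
y = -72 (y = 18 + 9*(-10) = 18 - 90 = -72)
G = -⅑ (G = ((1 + 6)/(-7))/9 = (7*(-⅐))/9 = (⅑)*(-1) = -⅑ ≈ -0.11111)
f(J) = √(-⅑ + J) (f(J) = √(J - ⅑) = √(-⅑ + J))
D = 33/2 + 135*I*√82 (D = 3*((√(-1 + 9*(-9))/3)*135 + (5 + 6/12)) = 3*((√(-1 - 81)/3)*135 + (5 + 6*(1/12))) = 3*((√(-82)/3)*135 + (5 + ½)) = 3*(((I*√82)/3)*135 + 11/2) = 3*((I*√82/3)*135 + 11/2) = 3*(45*I*√82 + 11/2) = 3*(11/2 + 45*I*√82) = 33/2 + 135*I*√82 ≈ 16.5 + 1222.5*I)
-D = -(33/2 + 135*I*√82) = -33/2 - 135*I*√82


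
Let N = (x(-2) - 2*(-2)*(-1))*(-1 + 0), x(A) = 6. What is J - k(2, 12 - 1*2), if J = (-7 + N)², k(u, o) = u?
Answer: 79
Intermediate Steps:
N = -2 (N = (6 - 2*(-2)*(-1))*(-1 + 0) = (6 + 4*(-1))*(-1) = (6 - 4)*(-1) = 2*(-1) = -2)
J = 81 (J = (-7 - 2)² = (-9)² = 81)
J - k(2, 12 - 1*2) = 81 - 1*2 = 81 - 2 = 79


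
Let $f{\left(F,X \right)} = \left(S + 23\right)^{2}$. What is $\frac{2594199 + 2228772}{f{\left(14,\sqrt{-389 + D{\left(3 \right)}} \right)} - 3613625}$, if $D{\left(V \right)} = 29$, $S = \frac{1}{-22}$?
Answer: $- \frac{2334317964}{1748739475} \approx -1.3349$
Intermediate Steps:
$S = - \frac{1}{22} \approx -0.045455$
$f{\left(F,X \right)} = \frac{255025}{484}$ ($f{\left(F,X \right)} = \left(- \frac{1}{22} + 23\right)^{2} = \left(\frac{505}{22}\right)^{2} = \frac{255025}{484}$)
$\frac{2594199 + 2228772}{f{\left(14,\sqrt{-389 + D{\left(3 \right)}} \right)} - 3613625} = \frac{2594199 + 2228772}{\frac{255025}{484} - 3613625} = \frac{4822971}{- \frac{1748739475}{484}} = 4822971 \left(- \frac{484}{1748739475}\right) = - \frac{2334317964}{1748739475}$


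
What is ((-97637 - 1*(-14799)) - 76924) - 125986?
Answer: -285748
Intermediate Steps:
((-97637 - 1*(-14799)) - 76924) - 125986 = ((-97637 + 14799) - 76924) - 125986 = (-82838 - 76924) - 125986 = -159762 - 125986 = -285748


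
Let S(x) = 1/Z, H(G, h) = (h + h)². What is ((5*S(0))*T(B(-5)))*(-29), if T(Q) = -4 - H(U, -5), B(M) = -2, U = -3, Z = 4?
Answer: 3770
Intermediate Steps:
H(G, h) = 4*h² (H(G, h) = (2*h)² = 4*h²)
S(x) = ¼ (S(x) = 1/4 = ¼)
T(Q) = -104 (T(Q) = -4 - 4*(-5)² = -4 - 4*25 = -4 - 1*100 = -4 - 100 = -104)
((5*S(0))*T(B(-5)))*(-29) = ((5*(¼))*(-104))*(-29) = ((5/4)*(-104))*(-29) = -130*(-29) = 3770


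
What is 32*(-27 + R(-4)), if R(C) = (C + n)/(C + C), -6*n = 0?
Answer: -848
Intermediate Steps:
n = 0 (n = -⅙*0 = 0)
R(C) = ½ (R(C) = (C + 0)/(C + C) = C/((2*C)) = C*(1/(2*C)) = ½)
32*(-27 + R(-4)) = 32*(-27 + ½) = 32*(-53/2) = -848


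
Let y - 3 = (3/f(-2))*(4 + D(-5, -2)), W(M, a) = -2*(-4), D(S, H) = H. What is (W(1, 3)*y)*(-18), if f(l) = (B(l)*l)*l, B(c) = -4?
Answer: -378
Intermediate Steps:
f(l) = -4*l² (f(l) = (-4*l)*l = -4*l²)
W(M, a) = 8
y = 21/8 (y = 3 + (3/((-4*(-2)²)))*(4 - 2) = 3 + (3/((-4*4)))*2 = 3 + (3/(-16))*2 = 3 + (3*(-1/16))*2 = 3 - 3/16*2 = 3 - 3/8 = 21/8 ≈ 2.6250)
(W(1, 3)*y)*(-18) = (8*(21/8))*(-18) = 21*(-18) = -378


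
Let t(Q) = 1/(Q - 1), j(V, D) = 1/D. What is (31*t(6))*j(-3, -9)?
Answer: -31/45 ≈ -0.68889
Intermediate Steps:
t(Q) = 1/(-1 + Q)
(31*t(6))*j(-3, -9) = (31/(-1 + 6))/(-9) = (31/5)*(-⅑) = -31/45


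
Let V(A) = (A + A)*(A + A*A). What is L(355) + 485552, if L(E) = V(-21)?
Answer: 467912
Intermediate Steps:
V(A) = 2*A*(A + A²) (V(A) = (2*A)*(A + A²) = 2*A*(A + A²))
L(E) = -17640 (L(E) = 2*(-21)²*(1 - 21) = 2*441*(-20) = -17640)
L(355) + 485552 = -17640 + 485552 = 467912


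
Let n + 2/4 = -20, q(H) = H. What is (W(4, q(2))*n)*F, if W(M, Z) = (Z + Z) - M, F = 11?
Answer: 0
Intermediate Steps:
n = -41/2 (n = -1/2 - 20 = -41/2 ≈ -20.500)
W(M, Z) = -M + 2*Z (W(M, Z) = 2*Z - M = -M + 2*Z)
(W(4, q(2))*n)*F = ((-1*4 + 2*2)*(-41/2))*11 = ((-4 + 4)*(-41/2))*11 = (0*(-41/2))*11 = 0*11 = 0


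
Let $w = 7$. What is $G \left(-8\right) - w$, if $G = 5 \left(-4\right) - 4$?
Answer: $185$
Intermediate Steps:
$G = -24$ ($G = -20 - 4 = -24$)
$G \left(-8\right) - w = \left(-24\right) \left(-8\right) - 7 = 192 - 7 = 185$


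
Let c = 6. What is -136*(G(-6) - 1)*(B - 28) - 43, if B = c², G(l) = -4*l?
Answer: -25067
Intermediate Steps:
B = 36 (B = 6² = 36)
-136*(G(-6) - 1)*(B - 28) - 43 = -136*(-4*(-6) - 1)*(36 - 28) - 43 = -136*(24 - 1)*8 - 43 = -3128*8 - 43 = -136*184 - 43 = -25024 - 43 = -25067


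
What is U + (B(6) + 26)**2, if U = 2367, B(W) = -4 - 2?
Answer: 2767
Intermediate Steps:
B(W) = -6
U + (B(6) + 26)**2 = 2367 + (-6 + 26)**2 = 2367 + 20**2 = 2367 + 400 = 2767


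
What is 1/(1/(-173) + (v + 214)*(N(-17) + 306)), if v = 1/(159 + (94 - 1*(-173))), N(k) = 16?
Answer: 36849/2539218532 ≈ 1.4512e-5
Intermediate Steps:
v = 1/426 (v = 1/(159 + (94 + 173)) = 1/(159 + 267) = 1/426 ≈ 0.0023474)
1/(1/(-173) + (v + 214)*(N(-17) + 306)) = 1/(1/(-173) + (1/426 + 214)*(16 + 306)) = 1/(-1/173 + (91165/426)*322) = 1/(-1/173 + 14677565/213) = 1/(2539218532/36849) = 36849/2539218532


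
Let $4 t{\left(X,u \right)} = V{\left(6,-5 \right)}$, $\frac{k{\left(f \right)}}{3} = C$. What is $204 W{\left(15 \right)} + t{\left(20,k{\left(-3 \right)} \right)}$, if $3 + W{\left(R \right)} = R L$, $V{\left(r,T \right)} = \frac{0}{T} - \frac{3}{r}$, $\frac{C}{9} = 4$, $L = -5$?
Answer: $- \frac{127297}{8} \approx -15912.0$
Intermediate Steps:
$C = 36$ ($C = 9 \cdot 4 = 36$)
$V{\left(r,T \right)} = - \frac{3}{r}$ ($V{\left(r,T \right)} = 0 - \frac{3}{r} = - \frac{3}{r}$)
$k{\left(f \right)} = 108$ ($k{\left(f \right)} = 3 \cdot 36 = 108$)
$t{\left(X,u \right)} = - \frac{1}{8}$ ($t{\left(X,u \right)} = \frac{\left(-3\right) \frac{1}{6}}{4} = \frac{1}{4} \left(- \frac{1}{2}\right) = - \frac{1}{8}$)
$W{\left(R \right)} = -3 - 5 R$ ($W{\left(R \right)} = -3 + R \left(-5\right) = -3 - 5 R$)
$204 W{\left(15 \right)} + t{\left(20,k{\left(-3 \right)} \right)} = 204 \left(-3 - 75\right) - \frac{1}{8} = 204 \left(-78\right) - \frac{1}{8} = -15912 - \frac{1}{8} = - \frac{127297}{8}$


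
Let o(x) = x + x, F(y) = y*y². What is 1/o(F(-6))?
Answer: -1/432 ≈ -0.0023148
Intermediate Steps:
F(y) = y³
o(x) = 2*x
1/o(F(-6)) = 1/(2*(-6)³) = 1/(2*(-216)) = 1/(-432) = -1/432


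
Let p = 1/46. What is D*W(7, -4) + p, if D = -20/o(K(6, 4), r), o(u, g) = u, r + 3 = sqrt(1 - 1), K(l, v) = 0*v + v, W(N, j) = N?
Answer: -1609/46 ≈ -34.978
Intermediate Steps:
K(l, v) = v (K(l, v) = 0 + v = v)
r = -3 (r = -3 + sqrt(1 - 1) = -3 + sqrt(0) = -3 + 0 = -3)
p = 1/46 ≈ 0.021739
D = -5 (D = -20/4 = -20*1/4 = -5)
D*W(7, -4) + p = -5*7 + 1/46 = -35 + 1/46 = -1609/46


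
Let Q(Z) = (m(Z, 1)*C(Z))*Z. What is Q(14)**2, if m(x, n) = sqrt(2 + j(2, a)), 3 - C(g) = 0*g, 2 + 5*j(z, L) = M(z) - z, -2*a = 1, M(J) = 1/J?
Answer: 11466/5 ≈ 2293.2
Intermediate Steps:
M(J) = 1/J
a = -1/2 (a = -1/2*1 = -1/2 ≈ -0.50000)
j(z, L) = -2/5 - z/5 + 1/(5*z) (j(z, L) = -2/5 + (1/z - z)/5 = -2/5 + (-z/5 + 1/(5*z)) = -2/5 - z/5 + 1/(5*z))
C(g) = 3 (C(g) = 3 - 0*g = 3 - 1*0 = 3 + 0 = 3)
m(x, n) = sqrt(130)/10 (m(x, n) = sqrt(2 + (1/5)*(1 - 1*2*(2 + 2))/2) = sqrt(2 + (1/5)*(1/2)*(1 - 1*2*4)) = sqrt(2 + (1/5)*(1/2)*(1 - 8)) = sqrt(2 + (1/5)*(1/2)*(-7)) = sqrt(2 - 7/10) = sqrt(13/10) = sqrt(130)/10)
Q(Z) = 3*Z*sqrt(130)/10 (Q(Z) = ((sqrt(130)/10)*3)*Z = (3*sqrt(130)/10)*Z = 3*Z*sqrt(130)/10)
Q(14)**2 = ((3/10)*14*sqrt(130))**2 = (21*sqrt(130)/5)**2 = 11466/5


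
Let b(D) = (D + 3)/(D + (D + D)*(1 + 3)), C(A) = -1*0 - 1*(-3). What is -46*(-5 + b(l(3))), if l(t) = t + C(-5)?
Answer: 667/3 ≈ 222.33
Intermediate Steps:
C(A) = 3 (C(A) = 0 + 3 = 3)
l(t) = 3 + t (l(t) = t + 3 = 3 + t)
b(D) = (3 + D)/(9*D) (b(D) = (3 + D)/(D + (2*D)*4) = (3 + D)/(D + 8*D) = (3 + D)/((9*D)) = (3 + D)*(1/(9*D)) = (3 + D)/(9*D))
-46*(-5 + b(l(3))) = -46*(-5 + (3 + (3 + 3))/(9*(3 + 3))) = -46*(-5 + (⅑)*(3 + 6)/6) = -46*(-5 + (⅑)*(⅙)*9) = -46*(-5 + ⅙) = -46*(-29/6) = 667/3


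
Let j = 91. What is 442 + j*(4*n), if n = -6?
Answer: -1742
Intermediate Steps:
442 + j*(4*n) = 442 + 91*(4*(-6)) = 442 + 91*(-24) = 442 - 2184 = -1742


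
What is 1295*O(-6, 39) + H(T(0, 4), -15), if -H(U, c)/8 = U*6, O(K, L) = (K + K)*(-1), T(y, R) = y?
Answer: 15540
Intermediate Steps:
O(K, L) = -2*K (O(K, L) = (2*K)*(-1) = -2*K)
H(U, c) = -48*U (H(U, c) = -8*U*6 = -48*U)
1295*O(-6, 39) + H(T(0, 4), -15) = 1295*(-2*(-6)) - 48*0 = 1295*12 + 0 = 15540 + 0 = 15540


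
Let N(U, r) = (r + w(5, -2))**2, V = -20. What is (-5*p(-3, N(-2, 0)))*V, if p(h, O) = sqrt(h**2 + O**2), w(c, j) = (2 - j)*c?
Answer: 100*sqrt(160009) ≈ 40001.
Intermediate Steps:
w(c, j) = c*(2 - j)
N(U, r) = (20 + r)**2 (N(U, r) = (r + 5*(2 - 1*(-2)))**2 = (r + 5*(2 + 2))**2 = (r + 5*4)**2 = (r + 20)**2 = (20 + r)**2)
p(h, O) = sqrt(O**2 + h**2)
(-5*p(-3, N(-2, 0)))*V = -5*sqrt(((20 + 0)**2)**2 + (-3)**2)*(-20) = -5*sqrt((20**2)**2 + 9)*(-20) = -5*sqrt(400**2 + 9)*(-20) = -5*sqrt(160000 + 9)*(-20) = -5*sqrt(160009)*(-20) = 100*sqrt(160009)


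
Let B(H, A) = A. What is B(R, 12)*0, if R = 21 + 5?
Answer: 0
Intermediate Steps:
R = 26
B(R, 12)*0 = 12*0 = 0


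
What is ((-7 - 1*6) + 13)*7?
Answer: 0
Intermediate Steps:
((-7 - 1*6) + 13)*7 = ((-7 - 6) + 13)*7 = (-13 + 13)*7 = 0*7 = 0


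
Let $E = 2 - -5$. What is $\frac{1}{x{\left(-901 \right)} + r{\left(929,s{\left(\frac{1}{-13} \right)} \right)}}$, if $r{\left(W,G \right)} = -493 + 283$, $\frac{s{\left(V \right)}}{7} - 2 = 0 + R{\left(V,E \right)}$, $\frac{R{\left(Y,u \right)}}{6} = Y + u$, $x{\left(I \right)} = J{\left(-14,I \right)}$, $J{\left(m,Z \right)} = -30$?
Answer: $- \frac{1}{240} \approx -0.0041667$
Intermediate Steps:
$x{\left(I \right)} = -30$
$E = 7$ ($E = 2 + 5 = 7$)
$R{\left(Y,u \right)} = 6 Y + 6 u$ ($R{\left(Y,u \right)} = 6 \left(Y + u\right) = 6 Y + 6 u$)
$s{\left(V \right)} = 308 + 42 V$ ($s{\left(V \right)} = 14 + 7 \left(0 + \left(6 V + 6 \cdot 7\right)\right) = 14 + 7 \left(0 + \left(6 V + 42\right)\right) = 14 + 7 \left(0 + \left(42 + 6 V\right)\right) = 14 + 7 \left(42 + 6 V\right) = 14 + \left(294 + 42 V\right) = 308 + 42 V$)
$r{\left(W,G \right)} = -210$
$\frac{1}{x{\left(-901 \right)} + r{\left(929,s{\left(\frac{1}{-13} \right)} \right)}} = \frac{1}{-30 - 210} = \frac{1}{-240} = - \frac{1}{240}$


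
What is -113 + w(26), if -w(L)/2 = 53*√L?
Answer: -113 - 106*√26 ≈ -653.50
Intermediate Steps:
w(L) = -106*√L
-113 + w(26) = -113 - 106*√26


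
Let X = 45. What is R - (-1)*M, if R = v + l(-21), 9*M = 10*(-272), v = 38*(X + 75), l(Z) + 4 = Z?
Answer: 38095/9 ≈ 4232.8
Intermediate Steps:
l(Z) = -4 + Z
v = 4560 (v = 38*(45 + 75) = 38*120 = 4560)
M = -2720/9 (M = (10*(-272))/9 = (⅑)*(-2720) = -2720/9 ≈ -302.22)
R = 4535 (R = 4560 + (-4 - 21) = 4560 - 25 = 4535)
R - (-1)*M = 4535 - (-1)*(-2720)/9 = 4535 - 1*2720/9 = 4535 - 2720/9 = 38095/9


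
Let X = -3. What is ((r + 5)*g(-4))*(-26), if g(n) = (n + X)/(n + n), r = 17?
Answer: -1001/2 ≈ -500.50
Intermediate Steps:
g(n) = (-3 + n)/(2*n) (g(n) = (n - 3)/(n + n) = (-3 + n)/((2*n)) = (-3 + n)*(1/(2*n)) = (-3 + n)/(2*n))
((r + 5)*g(-4))*(-26) = ((17 + 5)*((1/2)*(-3 - 4)/(-4)))*(-26) = (22*((1/2)*(-1/4)*(-7)))*(-26) = (22*(7/8))*(-26) = (77/4)*(-26) = -1001/2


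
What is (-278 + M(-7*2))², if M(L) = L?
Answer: 85264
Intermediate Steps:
(-278 + M(-7*2))² = (-278 - 7*2)² = (-278 - 14)² = (-292)² = 85264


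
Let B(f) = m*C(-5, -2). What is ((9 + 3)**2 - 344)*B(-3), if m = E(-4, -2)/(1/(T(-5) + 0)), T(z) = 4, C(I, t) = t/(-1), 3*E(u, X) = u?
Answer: 6400/3 ≈ 2133.3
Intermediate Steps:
E(u, X) = u/3
C(I, t) = -t (C(I, t) = t*(-1) = -t)
m = -16/3 (m = ((1/3)*(-4))/(1/(4 + 0)) = -4/(3*(1/4)) = -4/(3*1/4) = -4/3*4 = -16/3 ≈ -5.3333)
B(f) = -32/3 (B(f) = -(-16)*(-2)/3 = -16/3*2 = -32/3)
((9 + 3)**2 - 344)*B(-3) = ((9 + 3)**2 - 344)*(-32/3) = (12**2 - 344)*(-32/3) = (144 - 344)*(-32/3) = -200*(-32/3) = 6400/3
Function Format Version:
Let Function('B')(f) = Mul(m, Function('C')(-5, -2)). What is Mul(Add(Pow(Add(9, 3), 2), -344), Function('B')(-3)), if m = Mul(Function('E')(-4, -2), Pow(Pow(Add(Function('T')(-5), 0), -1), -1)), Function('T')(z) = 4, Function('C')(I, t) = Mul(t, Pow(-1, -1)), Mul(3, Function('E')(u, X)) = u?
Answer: Rational(6400, 3) ≈ 2133.3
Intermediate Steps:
Function('E')(u, X) = Mul(Rational(1, 3), u)
Function('C')(I, t) = Mul(-1, t) (Function('C')(I, t) = Mul(t, -1) = Mul(-1, t))
m = Rational(-16, 3) (m = Mul(Mul(Rational(1, 3), -4), Pow(Pow(Add(4, 0), -1), -1)) = Mul(Rational(-4, 3), Pow(Pow(4, -1), -1)) = Mul(Rational(-4, 3), Pow(Rational(1, 4), -1)) = Mul(Rational(-4, 3), 4) = Rational(-16, 3) ≈ -5.3333)
Function('B')(f) = Rational(-32, 3) (Function('B')(f) = Mul(Rational(-16, 3), Mul(-1, -2)) = Mul(Rational(-16, 3), 2) = Rational(-32, 3))
Mul(Add(Pow(Add(9, 3), 2), -344), Function('B')(-3)) = Mul(Add(Pow(Add(9, 3), 2), -344), Rational(-32, 3)) = Mul(Add(Pow(12, 2), -344), Rational(-32, 3)) = Mul(Add(144, -344), Rational(-32, 3)) = Mul(-200, Rational(-32, 3)) = Rational(6400, 3)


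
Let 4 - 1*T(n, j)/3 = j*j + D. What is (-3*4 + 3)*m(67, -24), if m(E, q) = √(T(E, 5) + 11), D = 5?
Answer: -9*I*√67 ≈ -73.668*I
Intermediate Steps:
T(n, j) = -3 - 3*j² (T(n, j) = 12 - 3*(j*j + 5) = 12 - 3*(j² + 5) = 12 - 3*(5 + j²) = 12 + (-15 - 3*j²) = -3 - 3*j²)
m(E, q) = I*√67 (m(E, q) = √((-3 - 3*5²) + 11) = √((-3 - 3*25) + 11) = √((-3 - 75) + 11) = √(-78 + 11) = √(-67) = I*√67)
(-3*4 + 3)*m(67, -24) = (-3*4 + 3)*(I*√67) = (-12 + 3)*(I*√67) = -9*I*√67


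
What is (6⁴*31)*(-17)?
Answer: -682992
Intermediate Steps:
(6⁴*31)*(-17) = (1296*31)*(-17) = 40176*(-17) = -682992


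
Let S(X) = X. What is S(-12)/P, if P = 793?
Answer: -12/793 ≈ -0.015132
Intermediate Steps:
S(-12)/P = -12/793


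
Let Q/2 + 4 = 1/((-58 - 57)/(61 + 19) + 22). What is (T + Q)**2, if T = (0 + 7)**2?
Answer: 182817441/108241 ≈ 1689.0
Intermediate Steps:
Q = -2600/329 (Q = -8 + 2/((-58 - 57)/(61 + 19) + 22) = -8 + 2/(-115/80 + 22) = -8 + 2/(-115*1/80 + 22) = -8 + 2/(-23/16 + 22) = -8 + 2/(329/16) = -8 + 2*(16/329) = -8 + 32/329 = -2600/329 ≈ -7.9027)
T = 49 (T = 7**2 = 49)
(T + Q)**2 = (49 - 2600/329)**2 = (13521/329)**2 = 182817441/108241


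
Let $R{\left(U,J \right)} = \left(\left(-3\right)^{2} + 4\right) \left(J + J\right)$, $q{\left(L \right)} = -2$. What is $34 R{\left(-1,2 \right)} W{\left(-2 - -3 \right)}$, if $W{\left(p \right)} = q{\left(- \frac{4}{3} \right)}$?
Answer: $-3536$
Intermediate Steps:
$W{\left(p \right)} = -2$
$R{\left(U,J \right)} = 26 J$ ($R{\left(U,J \right)} = \left(9 + 4\right) 2 J = 13 \cdot 2 J = 26 J$)
$34 R{\left(-1,2 \right)} W{\left(-2 - -3 \right)} = 34 \cdot 26 \cdot 2 \left(-2\right) = 34 \cdot 52 \left(-2\right) = 34 \left(-104\right) = -3536$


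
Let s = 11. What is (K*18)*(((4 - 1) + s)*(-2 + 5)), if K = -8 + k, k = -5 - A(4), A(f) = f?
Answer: -12852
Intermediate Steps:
k = -9 (k = -5 - 1*4 = -5 - 4 = -9)
K = -17 (K = -8 - 9 = -17)
(K*18)*(((4 - 1) + s)*(-2 + 5)) = (-17*18)*(((4 - 1) + 11)*(-2 + 5)) = -306*(3 + 11)*3 = -4284*3 = -306*42 = -12852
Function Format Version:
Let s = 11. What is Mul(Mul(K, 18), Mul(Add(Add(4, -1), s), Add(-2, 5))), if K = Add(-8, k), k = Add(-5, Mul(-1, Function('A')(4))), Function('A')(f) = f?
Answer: -12852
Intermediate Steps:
k = -9 (k = Add(-5, Mul(-1, 4)) = Add(-5, -4) = -9)
K = -17 (K = Add(-8, -9) = -17)
Mul(Mul(K, 18), Mul(Add(Add(4, -1), s), Add(-2, 5))) = Mul(Mul(-17, 18), Mul(Add(Add(4, -1), 11), Add(-2, 5))) = Mul(-306, Mul(Add(3, 11), 3)) = Mul(-306, Mul(14, 3)) = Mul(-306, 42) = -12852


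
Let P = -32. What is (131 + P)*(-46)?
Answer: -4554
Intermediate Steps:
(131 + P)*(-46) = (131 - 32)*(-46) = 99*(-46) = -4554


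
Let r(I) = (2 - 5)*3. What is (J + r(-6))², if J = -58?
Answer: 4489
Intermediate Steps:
r(I) = -9 (r(I) = -3*3 = -9)
(J + r(-6))² = (-58 - 9)² = (-67)² = 4489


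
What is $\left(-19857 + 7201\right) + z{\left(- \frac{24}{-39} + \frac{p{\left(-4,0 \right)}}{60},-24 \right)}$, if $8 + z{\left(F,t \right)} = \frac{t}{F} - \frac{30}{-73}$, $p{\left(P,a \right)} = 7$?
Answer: $- \frac{529222942}{41683} \approx -12696.0$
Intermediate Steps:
$z{\left(F,t \right)} = - \frac{554}{73} + \frac{t}{F}$ ($z{\left(F,t \right)} = -8 + \left(\frac{t}{F} - \frac{30}{-73}\right) = -8 + \left(\frac{t}{F} - - \frac{30}{73}\right) = -8 + \left(\frac{t}{F} + \frac{30}{73}\right) = -8 + \left(\frac{30}{73} + \frac{t}{F}\right) = - \frac{554}{73} + \frac{t}{F}$)
$\left(-19857 + 7201\right) + z{\left(- \frac{24}{-39} + \frac{p{\left(-4,0 \right)}}{60},-24 \right)} = \left(-19857 + 7201\right) - \left(\frac{554}{73} + \frac{24}{- \frac{24}{-39} + \frac{7}{60}}\right) = -12656 - \left(\frac{554}{73} + \frac{24}{\left(-24\right) \left(- \frac{1}{39}\right) + 7 \cdot \frac{1}{60}}\right) = -12656 - \left(\frac{554}{73} + \frac{24}{\frac{8}{13} + \frac{7}{60}}\right) = -12656 - \left(\frac{554}{73} + \frac{24}{\frac{571}{780}}\right) = -12656 - \frac{1682894}{41683} = - \frac{529222942}{41683}$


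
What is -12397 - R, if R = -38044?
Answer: 25647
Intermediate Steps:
-12397 - R = -12397 - 1*(-38044) = -12397 + 38044 = 25647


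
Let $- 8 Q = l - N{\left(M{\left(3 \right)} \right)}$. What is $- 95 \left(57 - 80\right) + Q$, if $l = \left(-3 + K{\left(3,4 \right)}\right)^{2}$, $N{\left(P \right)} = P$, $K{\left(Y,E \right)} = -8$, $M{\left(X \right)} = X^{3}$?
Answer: $\frac{8693}{4} \approx 2173.3$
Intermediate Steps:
$l = 121$ ($l = \left(-3 - 8\right)^{2} = \left(-11\right)^{2} = 121$)
$Q = - \frac{47}{4}$ ($Q = - \frac{121 - 3^{3}}{8} = - \frac{121 - 27}{8} = \left(- \frac{1}{8}\right) 94 = - \frac{47}{4} \approx -11.75$)
$- 95 \left(57 - 80\right) + Q = - 95 \left(57 - 80\right) - \frac{47}{4} = \left(-95\right) \left(-23\right) - \frac{47}{4} = 2185 - \frac{47}{4} = \frac{8693}{4}$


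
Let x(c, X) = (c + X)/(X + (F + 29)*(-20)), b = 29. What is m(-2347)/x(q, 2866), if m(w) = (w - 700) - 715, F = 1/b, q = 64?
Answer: -124661394/42485 ≈ -2934.2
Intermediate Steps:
F = 1/29 ≈ 0.034483
m(w) = -1415 + w (m(w) = (-700 + w) - 715 = -1415 + w)
x(c, X) = (X + c)/(-16840/29 + X) (x(c, X) = (c + X)/(X + (1/29 + 29)*(-20)) = (X + c)/(X + (842/29)*(-20)) = (X + c)/(X - 16840/29) = (X + c)/(-16840/29 + X))
m(-2347)/x(q, 2866) = (-1415 - 2347)/((29*(2866 + 64)/(-16840 + 29*2866))) = -3762/(29*2930/(-16840 + 83114)) = -3762/(29*2930/66274) = -3762/(29*(1/66274)*2930) = -3762/42485/33137 = -3762*33137/42485 = -124661394/42485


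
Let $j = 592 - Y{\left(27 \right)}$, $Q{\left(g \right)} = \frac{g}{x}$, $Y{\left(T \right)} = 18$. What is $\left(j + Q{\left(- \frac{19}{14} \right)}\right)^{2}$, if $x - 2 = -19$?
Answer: $\frac{18668030161}{56644} \approx 3.2957 \cdot 10^{5}$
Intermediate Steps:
$x = -17$ ($x = 2 - 19 = -17$)
$Q{\left(g \right)} = - \frac{g}{17}$ ($Q{\left(g \right)} = \frac{g}{-17} = g \left(- \frac{1}{17}\right) = - \frac{g}{17}$)
$j = 574$ ($j = 592 - 18 = 574$)
$\left(j + Q{\left(- \frac{19}{14} \right)}\right)^{2} = \left(574 - \frac{\left(-19\right) \frac{1}{14}}{17}\right)^{2} = \left(574 - - \frac{19}{238}\right)^{2} = \left(574 + \frac{19}{238}\right)^{2} = \left(\frac{136631}{238}\right)^{2} = \frac{18668030161}{56644}$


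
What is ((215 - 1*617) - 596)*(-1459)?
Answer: 1456082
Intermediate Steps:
((215 - 1*617) - 596)*(-1459) = ((215 - 617) - 596)*(-1459) = (-402 - 596)*(-1459) = -998*(-1459) = 1456082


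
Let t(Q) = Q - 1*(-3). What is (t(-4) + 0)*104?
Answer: -104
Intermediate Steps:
t(Q) = 3 + Q (t(Q) = Q + 3 = 3 + Q)
(t(-4) + 0)*104 = ((3 - 4) + 0)*104 = (-1 + 0)*104 = -1*104 = -104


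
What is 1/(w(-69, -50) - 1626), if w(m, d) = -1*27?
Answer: -1/1653 ≈ -0.00060496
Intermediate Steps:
w(m, d) = -27
1/(w(-69, -50) - 1626) = 1/(-27 - 1626) = 1/(-1653) = -1/1653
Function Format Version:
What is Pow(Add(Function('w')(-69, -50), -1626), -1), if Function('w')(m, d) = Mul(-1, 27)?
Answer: Rational(-1, 1653) ≈ -0.00060496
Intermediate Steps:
Function('w')(m, d) = -27
Pow(Add(Function('w')(-69, -50), -1626), -1) = Pow(Add(-27, -1626), -1) = Pow(-1653, -1) = Rational(-1, 1653)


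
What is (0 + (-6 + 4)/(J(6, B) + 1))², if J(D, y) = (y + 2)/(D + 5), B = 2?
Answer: 484/225 ≈ 2.1511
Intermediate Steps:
J(D, y) = (2 + y)/(5 + D)
(0 + (-6 + 4)/(J(6, B) + 1))² = (0 + (-6 + 4)/((2 + 2)/(5 + 6) + 1))² = (0 - 2/(4/11 + 1))² = (0 - 2/15/11)² = (0 - 2*11/15)² = (0 - 22/15)² = (-22/15)² = 484/225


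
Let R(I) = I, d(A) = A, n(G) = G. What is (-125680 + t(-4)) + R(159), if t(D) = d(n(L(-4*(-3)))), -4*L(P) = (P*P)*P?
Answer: -125953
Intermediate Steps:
L(P) = -P³/4 (L(P) = -P*P*P/4 = -P²*P/4 = -P³/4)
t(D) = -432 (t(D) = -(-4*(-3))³/4 = -¼*12³ = -¼*1728 = -432)
(-125680 + t(-4)) + R(159) = (-125680 - 432) + 159 = -126112 + 159 = -125953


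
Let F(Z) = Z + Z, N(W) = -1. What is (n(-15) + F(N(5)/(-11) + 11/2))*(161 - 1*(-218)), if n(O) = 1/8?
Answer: 377105/88 ≈ 4285.3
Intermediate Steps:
F(Z) = 2*Z
n(O) = ⅛
(n(-15) + F(N(5)/(-11) + 11/2))*(161 - 1*(-218)) = (⅛ + 2*(-1/(-11) + 11/2))*(161 - 1*(-218)) = (⅛ + 2*(-1*(-1/11) + 11*(½)))*(161 + 218) = (⅛ + 2*(1/11 + 11/2))*379 = (⅛ + 2*(123/22))*379 = (⅛ + 123/11)*379 = (995/88)*379 = 377105/88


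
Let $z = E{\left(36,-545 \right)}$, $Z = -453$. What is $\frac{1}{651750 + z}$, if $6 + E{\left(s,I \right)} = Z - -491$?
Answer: $\frac{1}{651782} \approx 1.5343 \cdot 10^{-6}$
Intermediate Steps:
$E{\left(s,I \right)} = 32$ ($E{\left(s,I \right)} = -6 - -38 = -6 + \left(-453 + 491\right) = -6 + 38 = 32$)
$z = 32$
$\frac{1}{651750 + z} = \frac{1}{651750 + 32} = \frac{1}{651782}$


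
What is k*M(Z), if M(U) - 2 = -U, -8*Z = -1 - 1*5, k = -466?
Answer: -1165/2 ≈ -582.50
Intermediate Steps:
Z = ¾ (Z = -(-1 - 1*5)/8 = -(-1 - 5)/8 = -⅛*(-6) = ¾ ≈ 0.75000)
M(U) = 2 - U
k*M(Z) = -466*(2 - 1*¾) = -466*(2 - ¾) = -466*5/4 = -1165/2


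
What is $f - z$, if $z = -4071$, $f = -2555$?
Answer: $1516$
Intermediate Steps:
$f - z = -2555 - -4071 = -2555 + 4071 = 1516$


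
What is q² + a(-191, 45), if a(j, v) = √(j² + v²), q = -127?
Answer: 16129 + √38506 ≈ 16325.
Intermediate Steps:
q² + a(-191, 45) = (-127)² + √((-191)² + 45²) = 16129 + √(36481 + 2025) = 16129 + √38506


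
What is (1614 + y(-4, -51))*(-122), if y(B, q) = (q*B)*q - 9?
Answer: 1073478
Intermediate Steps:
y(B, q) = -9 + B*q² (y(B, q) = (B*q)*q - 9 = B*q² - 9 = -9 + B*q²)
(1614 + y(-4, -51))*(-122) = (1614 + (-9 - 4*(-51)²))*(-122) = (1614 + (-9 - 4*2601))*(-122) = (1614 + (-9 - 10404))*(-122) = (1614 - 10413)*(-122) = -8799*(-122) = 1073478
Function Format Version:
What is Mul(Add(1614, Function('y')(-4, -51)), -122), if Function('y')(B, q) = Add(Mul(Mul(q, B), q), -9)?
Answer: 1073478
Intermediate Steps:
Function('y')(B, q) = Add(-9, Mul(B, Pow(q, 2))) (Function('y')(B, q) = Add(Mul(Mul(B, q), q), -9) = Add(Mul(B, Pow(q, 2)), -9) = Add(-9, Mul(B, Pow(q, 2))))
Mul(Add(1614, Function('y')(-4, -51)), -122) = Mul(Add(1614, Add(-9, Mul(-4, Pow(-51, 2)))), -122) = Mul(Add(1614, Add(-9, Mul(-4, 2601))), -122) = Mul(Add(1614, Add(-9, -10404)), -122) = Mul(Add(1614, -10413), -122) = Mul(-8799, -122) = 1073478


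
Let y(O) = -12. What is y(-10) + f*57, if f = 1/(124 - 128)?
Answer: -105/4 ≈ -26.250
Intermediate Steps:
f = -¼ (f = 1/(-4) = -¼ ≈ -0.25000)
y(-10) + f*57 = -12 - ¼*57 = -12 - 57/4 = -105/4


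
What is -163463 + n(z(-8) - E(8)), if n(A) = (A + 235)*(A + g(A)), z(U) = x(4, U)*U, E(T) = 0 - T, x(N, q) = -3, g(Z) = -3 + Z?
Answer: -147176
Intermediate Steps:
E(T) = -T
z(U) = -3*U
n(A) = (-3 + 2*A)*(235 + A) (n(A) = (A + 235)*(A + (-3 + A)) = (235 + A)*(-3 + 2*A) = (-3 + 2*A)*(235 + A))
-163463 + n(z(-8) - E(8)) = -163463 + (-705 + 2*(-3*(-8) - (-1)*8)**2 + 467*(-3*(-8) - (-1)*8)) = -163463 + (-705 + 2*(24 - 1*(-8))**2 + 467*(24 - 1*(-8))) = -163463 + (-705 + 2*(24 + 8)**2 + 467*(24 + 8)) = -163463 + (-705 + 2*32**2 + 467*32) = -163463 + (-705 + 2*1024 + 14944) = -163463 + (-705 + 2048 + 14944) = -163463 + 16287 = -147176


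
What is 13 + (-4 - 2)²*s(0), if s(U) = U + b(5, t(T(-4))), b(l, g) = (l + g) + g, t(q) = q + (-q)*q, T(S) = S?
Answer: -1247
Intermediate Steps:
t(q) = q - q²
b(l, g) = l + 2*g (b(l, g) = (g + l) + g = l + 2*g)
s(U) = -35 + U (s(U) = U + (5 + 2*(-4*(1 - 1*(-4)))) = U + (5 + 2*(-4*(1 + 4))) = U + (5 + 2*(-4*5)) = U + (5 + 2*(-20)) = U + (5 - 40) = U - 35 = -35 + U)
13 + (-4 - 2)²*s(0) = 13 + (-4 - 2)²*(-35 + 0) = 13 + (-6)²*(-35) = 13 + 36*(-35) = 13 - 1260 = -1247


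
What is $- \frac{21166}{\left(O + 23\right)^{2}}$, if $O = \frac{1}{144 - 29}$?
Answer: $- \frac{139960175}{3500658} \approx -39.981$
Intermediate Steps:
$O = \frac{1}{115} \approx 0.0086956$
$- \frac{21166}{\left(O + 23\right)^{2}} = - \frac{21166}{\left(\frac{1}{115} + 23\right)^{2}} = - \frac{21166}{\left(\frac{2646}{115}\right)^{2}} = - \frac{21166}{\frac{7001316}{13225}} = \left(-21166\right) \frac{13225}{7001316} = - \frac{139960175}{3500658}$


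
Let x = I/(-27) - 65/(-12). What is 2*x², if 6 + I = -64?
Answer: 748225/5832 ≈ 128.30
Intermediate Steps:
I = -70 (I = -6 - 64 = -70)
x = 865/108 (x = -70/(-27) - 65/(-12) = -70*(-1/27) - 65*(-1/12) = 70/27 + 65/12 = 865/108 ≈ 8.0093)
2*x² = 2*(865/108)² = 2*(748225/11664) = 748225/5832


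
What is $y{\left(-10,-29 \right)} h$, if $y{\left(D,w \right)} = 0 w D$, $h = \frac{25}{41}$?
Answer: $0$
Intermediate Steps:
$h = \frac{25}{41}$ ($h = 25 \cdot \frac{1}{41} = \frac{25}{41} \approx 0.60976$)
$y{\left(D,w \right)} = 0$ ($y{\left(D,w \right)} = 0 D = 0$)
$y{\left(-10,-29 \right)} h = 0 \cdot \frac{25}{41} = 0$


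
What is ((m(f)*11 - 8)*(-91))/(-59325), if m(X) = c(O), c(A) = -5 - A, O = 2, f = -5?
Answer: -221/1695 ≈ -0.13038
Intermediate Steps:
m(X) = -7 (m(X) = -5 - 1*2 = -5 - 2 = -7)
((m(f)*11 - 8)*(-91))/(-59325) = ((-7*11 - 8)*(-91))/(-59325) = ((-77 - 8)*(-91))*(-1/59325) = -85*(-91)*(-1/59325) = 7735*(-1/59325) = -221/1695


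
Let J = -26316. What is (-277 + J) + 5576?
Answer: -21017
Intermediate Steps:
(-277 + J) + 5576 = (-277 - 26316) + 5576 = -26593 + 5576 = -21017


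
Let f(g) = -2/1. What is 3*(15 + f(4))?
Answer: 39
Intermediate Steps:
f(g) = -2 (f(g) = -2*1 = -2)
3*(15 + f(4)) = 3*(15 - 2) = 3*13 = 39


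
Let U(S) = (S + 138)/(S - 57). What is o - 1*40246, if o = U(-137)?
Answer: -7807725/194 ≈ -40246.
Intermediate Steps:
U(S) = (138 + S)/(-57 + S)
o = -1/194 (o = (138 - 137)/(-57 - 137) = 1/(-194) = -1/194*1 = -1/194 ≈ -0.0051546)
o - 1*40246 = -1/194 - 1*40246 = -1/194 - 40246 = -7807725/194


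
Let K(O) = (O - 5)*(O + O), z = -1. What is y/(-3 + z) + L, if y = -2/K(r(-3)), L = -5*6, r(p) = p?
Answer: -2879/96 ≈ -29.990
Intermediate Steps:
L = -30
K(O) = 2*O*(-5 + O) (K(O) = (-5 + O)*(2*O) = 2*O*(-5 + O))
y = -1/24 (y = -2*(-1/(6*(-5 - 3))) = -2/(2*(-3)*(-8)) = -2/48 = -2*1/48 = -1/24 ≈ -0.041667)
y/(-3 + z) + L = -1/24/(-3 - 1) - 30 = -1/24/(-4) - 30 = -¼*(-1/24) - 30 = 1/96 - 30 = -2879/96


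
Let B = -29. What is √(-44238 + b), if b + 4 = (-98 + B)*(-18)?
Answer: 2*I*√10489 ≈ 204.83*I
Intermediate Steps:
b = 2282 (b = -4 + (-98 - 29)*(-18) = -4 - 127*(-18) = -4 + 2286 = 2282)
√(-44238 + b) = √(-44238 + 2282) = √(-41956) = 2*I*√10489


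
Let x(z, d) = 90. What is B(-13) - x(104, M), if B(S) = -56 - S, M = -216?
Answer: -133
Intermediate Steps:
B(-13) - x(104, M) = (-56 - 1*(-13)) - 1*90 = (-56 + 13) - 90 = -43 - 90 = -133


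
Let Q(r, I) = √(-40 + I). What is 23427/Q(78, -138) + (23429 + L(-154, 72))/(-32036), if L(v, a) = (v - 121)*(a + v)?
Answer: -45979/32036 - 23427*I*√178/178 ≈ -1.4352 - 1755.9*I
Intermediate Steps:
L(v, a) = (-121 + v)*(a + v)
23427/Q(78, -138) + (23429 + L(-154, 72))/(-32036) = 23427/(√(-40 - 138)) + (23429 + ((-154)² - 121*72 - 121*(-154) + 72*(-154)))/(-32036) = 23427/(√(-178)) + (23429 + (23716 - 8712 + 18634 - 11088))*(-1/32036) = 23427/((I*√178)) + (23429 + 22550)*(-1/32036) = 23427*(-I*√178/178) + 45979*(-1/32036) = -23427*I*√178/178 - 45979/32036 = -45979/32036 - 23427*I*√178/178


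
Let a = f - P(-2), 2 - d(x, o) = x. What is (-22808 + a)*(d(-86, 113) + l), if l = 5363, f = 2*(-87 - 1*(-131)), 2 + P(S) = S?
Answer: -123824916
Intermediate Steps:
d(x, o) = 2 - x
P(S) = -2 + S
f = 88 (f = 2*(-87 + 131) = 2*44 = 88)
a = 92 (a = 88 - (-2 - 2) = 88 - 1*(-4) = 88 + 4 = 92)
(-22808 + a)*(d(-86, 113) + l) = (-22808 + 92)*((2 - 1*(-86)) + 5363) = -22716*((2 + 86) + 5363) = -22716*(88 + 5363) = -22716*5451 = -123824916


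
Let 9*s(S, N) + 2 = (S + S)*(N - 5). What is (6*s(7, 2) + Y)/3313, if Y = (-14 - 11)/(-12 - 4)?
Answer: -1333/159024 ≈ -0.0083824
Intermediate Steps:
s(S, N) = -2/9 + 2*S*(-5 + N)/9 (s(S, N) = -2/9 + ((S + S)*(N - 5))/9 = -2/9 + ((2*S)*(-5 + N))/9 = -2/9 + (2*S*(-5 + N))/9 = -2/9 + 2*S*(-5 + N)/9)
Y = 25/16 (Y = -25/(-16) = -25*(-1/16) = 25/16 ≈ 1.5625)
(6*s(7, 2) + Y)/3313 = (6*(-2/9 - 10/9*7 + (2/9)*2*7) + 25/16)/3313 = (6*(-2/9 - 70/9 + 28/9) + 25/16)*(1/3313) = (6*(-44/9) + 25/16)*(1/3313) = (-88/3 + 25/16)*(1/3313) = -1333/48*1/3313 = -1333/159024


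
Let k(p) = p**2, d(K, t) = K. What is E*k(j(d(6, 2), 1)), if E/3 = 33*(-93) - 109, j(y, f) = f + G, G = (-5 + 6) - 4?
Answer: -38136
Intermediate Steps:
G = -3 (G = 1 - 4 = -3)
j(y, f) = -3 + f (j(y, f) = f - 3 = -3 + f)
E = -9534 (E = 3*(33*(-93) - 109) = 3*(-3069 - 109) = 3*(-3178) = -9534)
E*k(j(d(6, 2), 1)) = -9534*(-3 + 1)**2 = -9534*(-2)**2 = -9534*4 = -38136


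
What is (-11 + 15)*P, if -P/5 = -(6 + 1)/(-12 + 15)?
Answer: 140/3 ≈ 46.667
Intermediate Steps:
P = 35/3 (P = -(-5)*(6 + 1)/(-12 + 15) = -(-5)*7/3 = -5*(-7/3) = 35/3 ≈ 11.667)
(-11 + 15)*P = (-11 + 15)*(35/3) = 4*(35/3) = 140/3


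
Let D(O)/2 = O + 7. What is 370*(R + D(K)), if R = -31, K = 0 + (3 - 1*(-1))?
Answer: -3330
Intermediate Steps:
K = 4 (K = 0 + (3 + 1) = 0 + 4 = 4)
D(O) = 14 + 2*O (D(O) = 2*(O + 7) = 2*(7 + O) = 14 + 2*O)
370*(R + D(K)) = 370*(-31 + (14 + 2*4)) = 370*(-31 + (14 + 8)) = 370*(-31 + 22) = 370*(-9) = -3330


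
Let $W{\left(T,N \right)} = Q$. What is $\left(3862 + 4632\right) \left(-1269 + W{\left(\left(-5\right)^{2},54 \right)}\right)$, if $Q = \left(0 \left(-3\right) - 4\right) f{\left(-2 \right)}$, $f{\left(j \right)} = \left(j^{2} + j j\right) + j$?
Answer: $-10982742$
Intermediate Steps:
$f{\left(j \right)} = j + 2 j^{2}$ ($f{\left(j \right)} = \left(j^{2} + j^{2}\right) + j = 2 j^{2} + j = j + 2 j^{2}$)
$Q = -24$ ($Q = \left(0 \left(-3\right) - 4\right) \left(- 2 \left(1 + 2 \left(-2\right)\right)\right) = \left(0 - 4\right) \left(- 2 \left(1 - 4\right)\right) = - 4 \left(\left(-2\right) \left(-3\right)\right) = \left(-4\right) 6 = -24$)
$W{\left(T,N \right)} = -24$
$\left(3862 + 4632\right) \left(-1269 + W{\left(\left(-5\right)^{2},54 \right)}\right) = \left(3862 + 4632\right) \left(-1269 - 24\right) = 8494 \left(-1293\right) = -10982742$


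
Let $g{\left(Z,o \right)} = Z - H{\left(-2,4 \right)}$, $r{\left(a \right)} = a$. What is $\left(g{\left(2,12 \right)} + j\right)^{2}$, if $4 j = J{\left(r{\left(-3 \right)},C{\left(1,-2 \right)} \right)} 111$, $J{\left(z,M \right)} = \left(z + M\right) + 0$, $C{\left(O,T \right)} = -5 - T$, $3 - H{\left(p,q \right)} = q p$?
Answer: $\frac{123201}{4} \approx 30800.0$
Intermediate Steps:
$H{\left(p,q \right)} = 3 - p q$ ($H{\left(p,q \right)} = 3 - q p = 3 - p q$)
$J{\left(z,M \right)} = M + z$ ($J{\left(z,M \right)} = \left(M + z\right) + 0 = M + z$)
$j = - \frac{333}{2}$ ($j = \frac{\left(\left(-5 - -2\right) - 3\right) 111}{4} = \frac{\left(\left(-5 + 2\right) - 3\right) 111}{4} = \frac{\left(-3 - 3\right) 111}{4} = \frac{\left(-6\right) 111}{4} = \frac{1}{4} \left(-666\right) = - \frac{333}{2} \approx -166.5$)
$g{\left(Z,o \right)} = -11 + Z$ ($g{\left(Z,o \right)} = Z - \left(3 - \left(-2\right) 4\right) = Z - \left(3 + 8\right) = Z - 11 = -11 + Z$)
$\left(g{\left(2,12 \right)} + j\right)^{2} = \left(\left(-11 + 2\right) - \frac{333}{2}\right)^{2} = \left(-9 - \frac{333}{2}\right)^{2} = \left(- \frac{351}{2}\right)^{2} = \frac{123201}{4}$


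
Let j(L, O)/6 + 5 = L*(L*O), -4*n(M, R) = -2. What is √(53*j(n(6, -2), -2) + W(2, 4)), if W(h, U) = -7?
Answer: 2*I*√439 ≈ 41.905*I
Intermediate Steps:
n(M, R) = ½ (n(M, R) = -¼*(-2) = ½)
j(L, O) = -30 + 6*O*L² (j(L, O) = -30 + 6*(L*(L*O)) = -30 + 6*(O*L²) = -30 + 6*O*L²)
√(53*j(n(6, -2), -2) + W(2, 4)) = √(53*(-30 + 6*(-2)*(½)²) - 7) = √(53*(-30 + 6*(-2)*(¼)) - 7) = √(53*(-30 - 3) - 7) = √(53*(-33) - 7) = √(-1749 - 7) = √(-1756) = 2*I*√439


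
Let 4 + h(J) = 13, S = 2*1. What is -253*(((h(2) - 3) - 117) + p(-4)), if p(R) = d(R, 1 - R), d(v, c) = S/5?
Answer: 139909/5 ≈ 27982.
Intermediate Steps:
S = 2
d(v, c) = 2/5
h(J) = 9 (h(J) = -4 + 13 = 9)
p(R) = 2/5
-253*(((h(2) - 3) - 117) + p(-4)) = -253*(((9 - 3) - 117) + 2/5) = -253*((6 - 117) + 2/5) = -253*(-111 + 2/5) = -253*(-553/5) = 139909/5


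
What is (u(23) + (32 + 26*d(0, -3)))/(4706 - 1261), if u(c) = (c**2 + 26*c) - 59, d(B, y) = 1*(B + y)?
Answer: 1022/3445 ≈ 0.29666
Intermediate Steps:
d(B, y) = B + y
u(c) = -59 + c**2 + 26*c
(u(23) + (32 + 26*d(0, -3)))/(4706 - 1261) = ((-59 + 23**2 + 26*23) + (32 + 26*(0 - 3)))/(4706 - 1261) = ((-59 + 529 + 598) + (32 + 26*(-3)))/3445 = (1068 + (32 - 78))*(1/3445) = (1068 - 46)*(1/3445) = 1022*(1/3445) = 1022/3445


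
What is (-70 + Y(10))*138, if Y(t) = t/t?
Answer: -9522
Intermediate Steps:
Y(t) = 1
(-70 + Y(10))*138 = (-70 + 1)*138 = -69*138 = -9522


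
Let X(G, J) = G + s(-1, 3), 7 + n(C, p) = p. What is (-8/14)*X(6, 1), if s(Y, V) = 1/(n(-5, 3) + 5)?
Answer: -4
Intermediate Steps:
n(C, p) = -7 + p
s(Y, V) = 1 (s(Y, V) = 1/((-7 + 3) + 5) = 1/(-4 + 5) = 1/1 = 1)
X(G, J) = 1 + G (X(G, J) = G + 1 = 1 + G)
(-8/14)*X(6, 1) = (-8/14)*(1 + 6) = ((1/14)*(-8))*7 = -4/7*7 = -4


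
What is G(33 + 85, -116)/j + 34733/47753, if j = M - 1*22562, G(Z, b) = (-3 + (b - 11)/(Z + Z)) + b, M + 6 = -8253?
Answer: 14940383943/20431980604 ≈ 0.73123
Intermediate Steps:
M = -8259 (M = -6 - 8253 = -8259)
G(Z, b) = -3 + b + (-11 + b)/(2*Z) (G(Z, b) = (-3 + (-11 + b)/((2*Z))) + b = (-3 + (-11 + b)*(1/(2*Z))) + b = (-3 + (-11 + b)/(2*Z)) + b = -3 + b + (-11 + b)/(2*Z))
j = -30821 (j = -8259 - 1*22562 = -8259 - 22562 = -30821)
G(33 + 85, -116)/j + 34733/47753 = ((-11 - 116 + 2*(33 + 85)*(-3 - 116))/(2*(33 + 85)))/(-30821) + 34733/47753 = ((½)*(-11 - 116 + 2*118*(-119))/118)*(-1/30821) + 34733*(1/47753) = ((½)*(1/118)*(-11 - 116 - 28084))*(-1/30821) + 34733/47753 = ((½)*(1/118)*(-28211))*(-1/30821) + 34733/47753 = -28211/236*(-1/30821) + 34733/47753 = 28211/7273756 + 34733/47753 = 14940383943/20431980604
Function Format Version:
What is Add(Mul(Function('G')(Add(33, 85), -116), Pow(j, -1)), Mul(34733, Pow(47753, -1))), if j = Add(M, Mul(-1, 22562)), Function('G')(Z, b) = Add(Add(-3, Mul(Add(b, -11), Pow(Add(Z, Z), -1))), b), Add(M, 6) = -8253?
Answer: Rational(14940383943, 20431980604) ≈ 0.73123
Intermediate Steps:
M = -8259 (M = Add(-6, -8253) = -8259)
Function('G')(Z, b) = Add(-3, b, Mul(Rational(1, 2), Pow(Z, -1), Add(-11, b))) (Function('G')(Z, b) = Add(Add(-3, Mul(Add(-11, b), Pow(Mul(2, Z), -1))), b) = Add(Add(-3, Mul(Add(-11, b), Mul(Rational(1, 2), Pow(Z, -1)))), b) = Add(Add(-3, Mul(Rational(1, 2), Pow(Z, -1), Add(-11, b))), b) = Add(-3, b, Mul(Rational(1, 2), Pow(Z, -1), Add(-11, b))))
j = -30821 (j = Add(-8259, Mul(-1, 22562)) = Add(-8259, -22562) = -30821)
Add(Mul(Function('G')(Add(33, 85), -116), Pow(j, -1)), Mul(34733, Pow(47753, -1))) = Add(Mul(Mul(Rational(1, 2), Pow(Add(33, 85), -1), Add(-11, -116, Mul(2, Add(33, 85), Add(-3, -116)))), Pow(-30821, -1)), Mul(34733, Pow(47753, -1))) = Add(Mul(Mul(Rational(1, 2), Pow(118, -1), Add(-11, -116, Mul(2, 118, -119))), Rational(-1, 30821)), Mul(34733, Rational(1, 47753))) = Add(Mul(Mul(Rational(1, 2), Rational(1, 118), Add(-11, -116, -28084)), Rational(-1, 30821)), Rational(34733, 47753)) = Add(Mul(Mul(Rational(1, 2), Rational(1, 118), -28211), Rational(-1, 30821)), Rational(34733, 47753)) = Add(Mul(Rational(-28211, 236), Rational(-1, 30821)), Rational(34733, 47753)) = Add(Rational(28211, 7273756), Rational(34733, 47753)) = Rational(14940383943, 20431980604)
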